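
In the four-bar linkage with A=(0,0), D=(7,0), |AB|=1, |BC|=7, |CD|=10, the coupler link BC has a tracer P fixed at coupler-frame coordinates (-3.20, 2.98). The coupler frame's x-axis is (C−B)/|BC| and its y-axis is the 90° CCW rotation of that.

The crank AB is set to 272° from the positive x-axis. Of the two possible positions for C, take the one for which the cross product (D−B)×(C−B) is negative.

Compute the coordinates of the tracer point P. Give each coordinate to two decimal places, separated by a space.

A=(0,0), D=(7.00,0)
B = A + 1.00·(cos272°, sin272°) = (0.0349, -0.9994)
|BD| = 7.0364
circle(B,7.00) ∩ circle(D,10.00): a=-0.1058, h=6.9992
  candidates: C₊=(-1.0639,5.9138) cross=49.249; C₋=(0.9243,-7.9427) cross=-49.249
  mode - wants cross < 0 → take C=(0.9243,-7.9427) (cross=-49.249)
ex = (C−B)/|BC| = (0.1271,-0.9919); ey = (0.9919,0.1271)
P = B + -3.20·ex + 2.98·ey = (2.5842,2.5533)

2.58 2.55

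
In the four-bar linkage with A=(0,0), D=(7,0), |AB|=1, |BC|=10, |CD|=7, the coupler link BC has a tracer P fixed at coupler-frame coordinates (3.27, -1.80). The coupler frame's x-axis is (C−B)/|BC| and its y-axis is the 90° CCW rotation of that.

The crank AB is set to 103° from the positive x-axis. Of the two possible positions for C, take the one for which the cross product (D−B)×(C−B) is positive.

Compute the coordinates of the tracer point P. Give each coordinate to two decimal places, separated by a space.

A=(0,0), D=(7.00,0)
B = A + 1.00·(cos103°, sin103°) = (-0.2250, 0.9744)
|BD| = 7.2904
circle(B,10.00) ∩ circle(D,7.00): a=7.1429, h=6.9984
  candidates: C₊=(7.7893,6.9554) cross=51.021; C₋=(5.9186,-6.9160) cross=-51.021
  mode + wants cross > 0 → take C=(7.7893,6.9554) (cross=51.021)
ex = (C−B)/|BC| = (0.8014,0.5981); ey = (-0.5981,0.8014)
P = B + 3.27·ex + -1.80·ey = (3.4723,1.4876)

3.47 1.49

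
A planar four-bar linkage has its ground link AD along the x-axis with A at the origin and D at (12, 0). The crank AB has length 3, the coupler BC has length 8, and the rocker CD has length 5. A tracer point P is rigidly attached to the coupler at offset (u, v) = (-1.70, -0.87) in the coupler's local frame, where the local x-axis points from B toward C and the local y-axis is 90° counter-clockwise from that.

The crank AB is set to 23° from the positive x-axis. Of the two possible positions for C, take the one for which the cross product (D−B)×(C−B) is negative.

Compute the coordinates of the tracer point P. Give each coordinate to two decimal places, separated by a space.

0.90 1.59

A=(0,0), D=(12.00,0)
B = A + 3.00·(cos23°, sin23°) = (2.7615, 1.1722)
|BD| = 9.3126
circle(B,8.00) ∩ circle(D,5.00): a=6.7502, h=4.2935
  candidates: C₊=(9.9985,4.5819) cross=39.984; C₋=(8.9176,-3.9369) cross=-39.984
  mode - wants cross < 0 → take C=(8.9176,-3.9369) (cross=-39.984)
ex = (C−B)/|BC| = (0.7695,-0.6386); ey = (0.6386,0.7695)
P = B + -1.70·ex + -0.87·ey = (0.8977,1.5884)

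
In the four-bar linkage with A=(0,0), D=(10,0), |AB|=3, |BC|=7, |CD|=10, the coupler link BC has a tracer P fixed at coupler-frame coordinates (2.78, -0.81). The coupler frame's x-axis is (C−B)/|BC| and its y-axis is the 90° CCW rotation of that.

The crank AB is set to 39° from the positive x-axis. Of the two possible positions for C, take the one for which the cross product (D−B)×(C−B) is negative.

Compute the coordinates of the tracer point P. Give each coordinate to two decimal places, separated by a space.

A=(0,0), D=(10.00,0)
B = A + 3.00·(cos39°, sin39°) = (2.3314, 1.8880)
|BD| = 7.8975
circle(B,7.00) ∩ circle(D,10.00): a=0.7199, h=6.9629
  candidates: C₊=(4.6950,8.4769) cross=54.990; C₋=(1.3660,-5.0451) cross=-54.990
  mode - wants cross < 0 → take C=(1.3660,-5.0451) (cross=-54.990)
ex = (C−B)/|BC| = (-0.1379,-0.9904); ey = (0.9904,-0.1379)
P = B + 2.78·ex + -0.81·ey = (1.1457,-0.7538)

1.15 -0.75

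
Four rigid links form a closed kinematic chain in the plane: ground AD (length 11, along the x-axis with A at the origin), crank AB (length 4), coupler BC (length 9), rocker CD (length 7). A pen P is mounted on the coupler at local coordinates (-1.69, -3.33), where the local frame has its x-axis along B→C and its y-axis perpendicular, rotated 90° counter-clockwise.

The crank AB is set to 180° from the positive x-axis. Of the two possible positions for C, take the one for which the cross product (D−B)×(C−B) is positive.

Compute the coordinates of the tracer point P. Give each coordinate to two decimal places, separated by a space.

A=(0,0), D=(11.00,0)
B = A + 4.00·(cos180°, sin180°) = (-4.0000, 0.0000)
|BD| = 15.0000
circle(B,9.00) ∩ circle(D,7.00): a=8.5667, h=2.7590
  candidates: C₊=(4.5667,2.7590) cross=41.385; C₋=(4.5667,-2.7590) cross=-41.385
  mode + wants cross > 0 → take C=(4.5667,2.7590) (cross=41.385)
ex = (C−B)/|BC| = (0.9519,0.3066); ey = (-0.3066,0.9519)
P = B + -1.69·ex + -3.33·ey = (-4.5878,-3.6878)

-4.59 -3.69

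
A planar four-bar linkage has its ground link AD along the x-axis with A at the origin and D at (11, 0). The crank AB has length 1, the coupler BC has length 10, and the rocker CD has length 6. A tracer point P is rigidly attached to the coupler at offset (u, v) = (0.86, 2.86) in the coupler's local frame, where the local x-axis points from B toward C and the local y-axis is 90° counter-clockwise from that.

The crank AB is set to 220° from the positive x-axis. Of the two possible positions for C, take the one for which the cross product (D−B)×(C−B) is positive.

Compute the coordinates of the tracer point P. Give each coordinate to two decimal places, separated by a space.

A=(0,0), D=(11.00,0)
B = A + 1.00·(cos220°, sin220°) = (-0.7660, -0.6428)
|BD| = 11.7836
circle(B,10.00) ∩ circle(D,6.00): a=8.6074, h=5.0904
  candidates: C₊=(7.5509,4.9096) cross=59.983; C₋=(8.1063,-5.2561) cross=-59.983
  mode + wants cross > 0 → take C=(7.5509,4.9096) (cross=59.983)
ex = (C−B)/|BC| = (0.8317,0.5552); ey = (-0.5552,0.8317)
P = B + 0.86·ex + 2.86·ey = (-1.6388,2.2134)

-1.64 2.21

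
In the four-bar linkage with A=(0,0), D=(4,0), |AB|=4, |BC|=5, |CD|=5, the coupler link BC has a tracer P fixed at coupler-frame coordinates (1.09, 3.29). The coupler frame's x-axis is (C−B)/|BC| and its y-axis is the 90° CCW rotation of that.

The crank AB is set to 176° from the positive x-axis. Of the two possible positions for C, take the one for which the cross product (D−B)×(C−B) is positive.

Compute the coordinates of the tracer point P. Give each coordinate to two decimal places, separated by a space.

-4.98 3.60

A=(0,0), D=(4.00,0)
B = A + 4.00·(cos176°, sin176°) = (-3.9903, 0.2790)
|BD| = 7.9951
circle(B,5.00) ∩ circle(D,5.00): a=3.9976, h=3.0032
  candidates: C₊=(0.1097,3.1409) cross=24.011; C₋=(-0.0999,-2.8619) cross=-24.011
  mode + wants cross > 0 → take C=(0.1097,3.1409) (cross=24.011)
ex = (C−B)/|BC| = (0.8200,0.5724); ey = (-0.5724,0.8200)
P = B + 1.09·ex + 3.29·ey = (-4.9796,3.6007)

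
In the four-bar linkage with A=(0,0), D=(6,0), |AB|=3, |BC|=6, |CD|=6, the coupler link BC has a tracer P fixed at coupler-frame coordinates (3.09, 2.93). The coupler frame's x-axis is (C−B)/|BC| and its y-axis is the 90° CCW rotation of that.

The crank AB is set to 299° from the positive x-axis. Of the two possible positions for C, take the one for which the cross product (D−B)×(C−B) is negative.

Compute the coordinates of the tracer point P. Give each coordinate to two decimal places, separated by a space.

A=(0,0), D=(6.00,0)
B = A + 3.00·(cos299°, sin299°) = (1.4544, -2.6239)
|BD| = 5.2485
circle(B,6.00) ∩ circle(D,6.00): a=2.6243, h=5.3957
  candidates: C₊=(1.0298,3.3611) cross=28.319; C₋=(6.4246,-5.9850) cross=-28.319
  mode - wants cross < 0 → take C=(6.4246,-5.9850) (cross=-28.319)
ex = (C−B)/|BC| = (0.8284,-0.5602); ey = (0.5602,0.8284)
P = B + 3.09·ex + 2.93·ey = (5.6554,-1.9277)

5.66 -1.93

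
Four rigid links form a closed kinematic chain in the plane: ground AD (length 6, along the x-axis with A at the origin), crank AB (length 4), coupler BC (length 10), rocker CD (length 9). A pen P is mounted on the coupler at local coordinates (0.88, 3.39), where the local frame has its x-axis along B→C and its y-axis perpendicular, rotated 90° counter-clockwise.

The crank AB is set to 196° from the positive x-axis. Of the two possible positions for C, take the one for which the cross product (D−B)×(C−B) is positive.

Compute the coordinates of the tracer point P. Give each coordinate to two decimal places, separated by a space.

A=(0,0), D=(6.00,0)
B = A + 4.00·(cos196°, sin196°) = (-3.8450, -1.1025)
|BD| = 9.9066
circle(B,10.00) ∩ circle(D,9.00): a=5.9123, h=8.0651
  candidates: C₊=(1.1329,7.5704) cross=79.897; C₋=(2.9281,-8.4595) cross=-79.897
  mode + wants cross > 0 → take C=(1.1329,7.5704) (cross=79.897)
ex = (C−B)/|BC| = (0.4978,0.8673); ey = (-0.8673,0.4978)
P = B + 0.88·ex + 3.39·ey = (-6.3471,1.3482)

-6.35 1.35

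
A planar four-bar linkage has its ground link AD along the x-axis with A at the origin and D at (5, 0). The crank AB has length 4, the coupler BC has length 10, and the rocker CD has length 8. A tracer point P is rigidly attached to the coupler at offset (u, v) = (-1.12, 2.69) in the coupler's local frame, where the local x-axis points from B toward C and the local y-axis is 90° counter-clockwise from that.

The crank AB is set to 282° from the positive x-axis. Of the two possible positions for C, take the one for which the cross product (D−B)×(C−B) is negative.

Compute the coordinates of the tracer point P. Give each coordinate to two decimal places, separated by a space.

A=(0,0), D=(5.00,0)
B = A + 4.00·(cos282°, sin282°) = (0.8316, -3.9126)
|BD| = 5.7170
circle(B,10.00) ∩ circle(D,8.00): a=6.0070, h=7.9947
  candidates: C₊=(-0.2600,6.0276) cross=45.706; C₋=(10.6830,-5.6306) cross=-45.706
  mode - wants cross < 0 → take C=(10.6830,-5.6306) (cross=-45.706)
ex = (C−B)/|BC| = (0.9851,-0.1718); ey = (0.1718,0.9851)
P = B + -1.12·ex + 2.69·ey = (0.1905,-1.0702)

0.19 -1.07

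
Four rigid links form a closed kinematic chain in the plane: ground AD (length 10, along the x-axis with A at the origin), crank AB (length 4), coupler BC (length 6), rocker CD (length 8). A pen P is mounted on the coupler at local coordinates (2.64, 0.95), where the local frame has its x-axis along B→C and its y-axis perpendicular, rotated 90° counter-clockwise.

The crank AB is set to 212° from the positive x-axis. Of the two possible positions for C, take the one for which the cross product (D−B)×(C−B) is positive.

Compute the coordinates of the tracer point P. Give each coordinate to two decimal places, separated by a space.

-1.43 -0.12

A=(0,0), D=(10.00,0)
B = A + 4.00·(cos212°, sin212°) = (-3.3922, -2.1197)
|BD| = 13.5589
circle(B,6.00) ∩ circle(D,8.00): a=5.7469, h=1.7242
  candidates: C₊=(2.0145,0.4818) cross=23.378; C₋=(2.5536,-2.9243) cross=-23.378
  mode + wants cross > 0 → take C=(2.0145,0.4818) (cross=23.378)
ex = (C−B)/|BC| = (0.9011,0.4336); ey = (-0.4336,0.9011)
P = B + 2.64·ex + 0.95·ey = (-1.4251,-0.1190)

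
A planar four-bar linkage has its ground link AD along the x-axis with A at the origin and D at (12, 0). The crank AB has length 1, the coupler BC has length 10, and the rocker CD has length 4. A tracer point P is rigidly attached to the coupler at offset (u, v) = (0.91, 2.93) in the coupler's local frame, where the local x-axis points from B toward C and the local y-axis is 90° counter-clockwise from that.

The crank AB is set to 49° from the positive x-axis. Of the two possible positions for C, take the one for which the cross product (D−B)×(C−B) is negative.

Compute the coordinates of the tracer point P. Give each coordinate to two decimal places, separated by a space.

A=(0,0), D=(12.00,0)
B = A + 1.00·(cos49°, sin49°) = (0.6561, 0.7547)
|BD| = 11.3690
circle(B,10.00) ∩ circle(D,4.00): a=9.3788, h=3.4697
  candidates: C₊=(10.2445,3.5942) cross=39.447; C₋=(9.7838,-3.3299) cross=-39.447
  mode - wants cross < 0 → take C=(9.7838,-3.3299) (cross=-39.447)
ex = (C−B)/|BC| = (0.9128,-0.4085); ey = (0.4085,0.9128)
P = B + 0.91·ex + 2.93·ey = (2.6835,3.0574)

2.68 3.06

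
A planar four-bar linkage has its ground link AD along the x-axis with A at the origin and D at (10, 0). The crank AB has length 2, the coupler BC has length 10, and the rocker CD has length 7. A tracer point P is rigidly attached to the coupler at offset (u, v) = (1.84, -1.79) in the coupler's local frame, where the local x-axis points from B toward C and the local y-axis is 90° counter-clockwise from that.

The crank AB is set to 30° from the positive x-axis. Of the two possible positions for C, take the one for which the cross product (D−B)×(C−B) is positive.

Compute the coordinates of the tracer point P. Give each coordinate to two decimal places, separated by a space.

A=(0,0), D=(10.00,0)
B = A + 2.00·(cos30°, sin30°) = (1.7321, 1.0000)
|BD| = 8.3282
circle(B,10.00) ∩ circle(D,7.00): a=7.2260, h=6.9127
  candidates: C₊=(9.7358,6.9950) cross=57.570; C₋=(8.0757,-6.7303) cross=-57.570
  mode + wants cross > 0 → take C=(9.7358,6.9950) (cross=57.570)
ex = (C−B)/|BC| = (0.8004,0.5995); ey = (-0.5995,0.8004)
P = B + 1.84·ex + -1.79·ey = (4.2778,0.6704)

4.28 0.67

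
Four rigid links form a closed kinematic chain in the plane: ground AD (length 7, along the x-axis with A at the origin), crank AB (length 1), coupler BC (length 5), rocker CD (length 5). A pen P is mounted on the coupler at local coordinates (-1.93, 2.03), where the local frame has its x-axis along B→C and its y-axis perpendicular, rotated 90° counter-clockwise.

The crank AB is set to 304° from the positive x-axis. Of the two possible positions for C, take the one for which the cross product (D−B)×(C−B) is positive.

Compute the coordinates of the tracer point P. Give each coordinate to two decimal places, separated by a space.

-2.20 -1.33

A=(0,0), D=(7.00,0)
B = A + 1.00·(cos304°, sin304°) = (0.5592, -0.8290)
|BD| = 6.4939
circle(B,5.00) ∩ circle(D,5.00): a=3.2470, h=3.8023
  candidates: C₊=(3.2942,3.3566) cross=24.692; C₋=(4.2650,-4.1857) cross=-24.692
  mode + wants cross > 0 → take C=(3.2942,3.3566) (cross=24.692)
ex = (C−B)/|BC| = (0.5470,0.8371); ey = (-0.8371,0.5470)
P = B + -1.93·ex + 2.03·ey = (-2.1959,-1.3343)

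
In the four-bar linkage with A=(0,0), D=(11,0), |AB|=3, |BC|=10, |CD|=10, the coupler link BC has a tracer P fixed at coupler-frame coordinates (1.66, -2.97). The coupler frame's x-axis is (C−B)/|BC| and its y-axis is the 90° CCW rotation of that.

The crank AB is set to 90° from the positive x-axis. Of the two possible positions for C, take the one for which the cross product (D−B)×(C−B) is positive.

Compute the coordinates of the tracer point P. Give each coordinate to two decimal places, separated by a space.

3.18 1.79

A=(0,0), D=(11.00,0)
B = A + 3.00·(cos90°, sin90°) = (0.0000, 3.0000)
|BD| = 11.4018
circle(B,10.00) ∩ circle(D,10.00): a=5.7009, h=8.2158
  candidates: C₊=(7.6617,9.4263) cross=93.675; C₋=(3.3383,-6.4263) cross=-93.675
  mode + wants cross > 0 → take C=(7.6617,9.4263) (cross=93.675)
ex = (C−B)/|BC| = (0.7662,0.6426); ey = (-0.6426,0.7662)
P = B + 1.66·ex + -2.97·ey = (3.1805,1.7912)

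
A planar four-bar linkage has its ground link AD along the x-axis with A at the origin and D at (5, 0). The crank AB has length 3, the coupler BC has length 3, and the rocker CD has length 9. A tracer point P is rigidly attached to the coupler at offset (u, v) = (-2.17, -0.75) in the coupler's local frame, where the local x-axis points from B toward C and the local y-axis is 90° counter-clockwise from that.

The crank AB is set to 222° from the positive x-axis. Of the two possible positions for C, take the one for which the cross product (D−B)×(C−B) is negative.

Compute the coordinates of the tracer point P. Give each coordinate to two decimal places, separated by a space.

-2.79 0.22

A=(0,0), D=(5.00,0)
B = A + 3.00·(cos222°, sin222°) = (-2.2294, -2.0074)
|BD| = 7.5030
circle(B,3.00) ∩ circle(D,9.00): a=-1.0466, h=2.8115
  candidates: C₊=(-3.9901,0.4216) cross=21.095; C₋=(-2.4857,-4.9964) cross=-21.095
  mode - wants cross < 0 → take C=(-2.4857,-4.9964) (cross=-21.095)
ex = (C−B)/|BC| = (-0.0854,-0.9963); ey = (0.9963,-0.0854)
P = B + -2.17·ex + -0.75·ey = (-2.7913,0.2187)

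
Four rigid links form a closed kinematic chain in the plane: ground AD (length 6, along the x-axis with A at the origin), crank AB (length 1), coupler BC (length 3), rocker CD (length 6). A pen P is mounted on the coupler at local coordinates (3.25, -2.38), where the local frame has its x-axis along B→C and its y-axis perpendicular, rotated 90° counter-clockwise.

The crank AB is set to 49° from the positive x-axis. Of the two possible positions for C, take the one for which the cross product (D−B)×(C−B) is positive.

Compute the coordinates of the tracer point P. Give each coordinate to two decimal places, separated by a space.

3.65 3.45

A=(0,0), D=(6.00,0)
B = A + 1.00·(cos49°, sin49°) = (0.6561, 0.7547)
|BD| = 5.3970
circle(B,3.00) ∩ circle(D,6.00): a=0.1971, h=2.9935
  candidates: C₊=(1.2698,3.6913) cross=16.156; C₋=(0.4326,-2.2370) cross=-16.156
  mode + wants cross > 0 → take C=(1.2698,3.6913) (cross=16.156)
ex = (C−B)/|BC| = (0.2046,0.9788); ey = (-0.9788,0.2046)
P = B + 3.25·ex + -2.38·ey = (3.6506,3.4491)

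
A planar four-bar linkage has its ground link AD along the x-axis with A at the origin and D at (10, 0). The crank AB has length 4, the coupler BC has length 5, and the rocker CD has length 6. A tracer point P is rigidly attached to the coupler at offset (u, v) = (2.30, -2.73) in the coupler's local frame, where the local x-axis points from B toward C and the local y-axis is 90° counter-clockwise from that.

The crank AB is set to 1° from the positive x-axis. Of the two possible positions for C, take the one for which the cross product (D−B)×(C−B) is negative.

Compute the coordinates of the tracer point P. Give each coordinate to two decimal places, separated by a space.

A=(0,0), D=(10.00,0)
B = A + 4.00·(cos1°, sin1°) = (3.9994, 0.0698)
|BD| = 6.0010
circle(B,5.00) ∩ circle(D,6.00): a=2.0840, h=4.5450
  candidates: C₊=(6.1361,4.5903) cross=27.275; C₋=(6.0304,-4.4991) cross=-27.275
  mode - wants cross < 0 → take C=(6.0304,-4.4991) (cross=-27.275)
ex = (C−B)/|BC| = (0.4062,-0.9138); ey = (0.9138,0.4062)
P = B + 2.30·ex + -2.73·ey = (2.4390,-3.1408)

2.44 -3.14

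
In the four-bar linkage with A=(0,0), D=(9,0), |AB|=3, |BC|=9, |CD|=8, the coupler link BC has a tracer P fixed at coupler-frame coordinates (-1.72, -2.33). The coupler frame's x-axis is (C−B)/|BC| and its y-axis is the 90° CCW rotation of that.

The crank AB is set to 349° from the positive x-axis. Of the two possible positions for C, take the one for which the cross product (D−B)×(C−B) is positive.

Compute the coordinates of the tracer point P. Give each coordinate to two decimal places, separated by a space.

A=(0,0), D=(9.00,0)
B = A + 3.00·(cos349°, sin349°) = (2.9449, -0.5724)
|BD| = 6.0821
circle(B,9.00) ∩ circle(D,8.00): a=4.4386, h=7.8294
  candidates: C₊=(6.6269,7.6399) cross=47.619; C₋=(8.1006,-7.9493) cross=-47.619
  mode + wants cross > 0 → take C=(6.6269,7.6399) (cross=47.619)
ex = (C−B)/|BC| = (0.4091,0.9125); ey = (-0.9125,0.4091)
P = B + -1.72·ex + -2.33·ey = (4.3673,-3.0951)

4.37 -3.10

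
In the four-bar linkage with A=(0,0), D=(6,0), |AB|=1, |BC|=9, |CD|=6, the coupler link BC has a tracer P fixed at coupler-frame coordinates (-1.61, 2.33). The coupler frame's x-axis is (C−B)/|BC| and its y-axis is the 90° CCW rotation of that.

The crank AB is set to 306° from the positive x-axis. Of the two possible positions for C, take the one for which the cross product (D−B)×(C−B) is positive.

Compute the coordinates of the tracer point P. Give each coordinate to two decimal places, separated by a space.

-2.23 -0.49

A=(0,0), D=(6.00,0)
B = A + 1.00·(cos306°, sin306°) = (0.5878, -0.8090)
|BD| = 5.4723
circle(B,9.00) ∩ circle(D,6.00): a=6.8478, h=5.8402
  candidates: C₊=(6.4969,5.9794) cross=31.960; C₋=(8.2237,-5.5727) cross=-31.960
  mode + wants cross > 0 → take C=(6.4969,5.9794) (cross=31.960)
ex = (C−B)/|BC| = (0.6566,0.7543); ey = (-0.7543,0.6566)
P = B + -1.61·ex + 2.33·ey = (-2.2267,-0.4936)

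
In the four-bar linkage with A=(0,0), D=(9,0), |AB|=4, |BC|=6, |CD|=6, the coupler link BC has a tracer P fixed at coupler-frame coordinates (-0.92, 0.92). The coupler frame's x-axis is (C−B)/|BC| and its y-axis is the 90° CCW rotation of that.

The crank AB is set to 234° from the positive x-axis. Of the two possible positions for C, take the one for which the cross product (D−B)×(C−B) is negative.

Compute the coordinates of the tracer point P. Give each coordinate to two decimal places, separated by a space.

-3.36 -2.41

A=(0,0), D=(9.00,0)
B = A + 4.00·(cos234°, sin234°) = (-2.3511, -3.2361)
|BD| = 11.8034
circle(B,6.00) ∩ circle(D,6.00): a=5.9017, h=1.0816
  candidates: C₊=(3.0279,-0.5779) cross=12.767; C₋=(3.6210,-2.6582) cross=-12.767
  mode - wants cross < 0 → take C=(3.6210,-2.6582) (cross=-12.767)
ex = (C−B)/|BC| = (0.9954,0.0963); ey = (-0.0963,0.9954)
P = B + -0.92·ex + 0.92·ey = (-3.3555,-2.4090)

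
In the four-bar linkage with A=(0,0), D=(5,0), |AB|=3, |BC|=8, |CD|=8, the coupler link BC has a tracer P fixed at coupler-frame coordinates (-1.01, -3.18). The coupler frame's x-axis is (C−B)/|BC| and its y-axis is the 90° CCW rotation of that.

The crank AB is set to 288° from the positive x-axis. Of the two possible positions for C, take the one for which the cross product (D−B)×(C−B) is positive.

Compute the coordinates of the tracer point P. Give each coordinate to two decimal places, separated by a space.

A=(0,0), D=(5.00,0)
B = A + 3.00·(cos288°, sin288°) = (0.9271, -2.8532)
|BD| = 4.9729
circle(B,8.00) ∩ circle(D,8.00): a=2.4864, h=7.6038
  candidates: C₊=(-1.3991,4.8012) cross=37.813; C₋=(7.3262,-7.6543) cross=-37.813
  mode + wants cross > 0 → take C=(-1.3991,4.8012) (cross=37.813)
ex = (C−B)/|BC| = (-0.2908,0.9568); ey = (-0.9568,-0.2908)
P = B + -1.01·ex + -3.18·ey = (4.2633,-2.8949)

4.26 -2.89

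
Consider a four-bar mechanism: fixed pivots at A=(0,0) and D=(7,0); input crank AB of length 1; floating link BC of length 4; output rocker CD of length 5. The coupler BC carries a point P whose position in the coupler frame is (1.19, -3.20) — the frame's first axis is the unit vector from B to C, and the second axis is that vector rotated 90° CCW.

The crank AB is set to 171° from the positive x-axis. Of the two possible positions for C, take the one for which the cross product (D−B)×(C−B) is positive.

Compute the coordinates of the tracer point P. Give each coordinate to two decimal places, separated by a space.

1.64 -2.03

A=(0,0), D=(7.00,0)
B = A + 1.00·(cos171°, sin171°) = (-0.9877, 0.1564)
|BD| = 7.9892
circle(B,4.00) ∩ circle(D,5.00): a=3.4314, h=2.0557
  candidates: C₊=(2.4833,2.1445) cross=16.423; C₋=(2.4028,-1.9660) cross=-16.423
  mode + wants cross > 0 → take C=(2.4833,2.1445) (cross=16.423)
ex = (C−B)/|BC| = (0.8677,0.4970); ey = (-0.4970,0.8677)
P = B + 1.19·ex + -3.20·ey = (1.6354,-2.0289)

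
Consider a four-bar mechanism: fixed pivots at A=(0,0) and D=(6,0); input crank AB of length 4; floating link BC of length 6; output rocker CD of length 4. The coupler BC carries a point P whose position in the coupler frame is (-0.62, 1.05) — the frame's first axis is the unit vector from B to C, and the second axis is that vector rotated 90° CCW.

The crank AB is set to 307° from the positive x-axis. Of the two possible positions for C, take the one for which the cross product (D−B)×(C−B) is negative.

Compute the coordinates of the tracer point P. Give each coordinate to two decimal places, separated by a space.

1.79 -2.14

A=(0,0), D=(6.00,0)
B = A + 4.00·(cos307°, sin307°) = (2.4073, -3.1945)
|BD| = 4.8076
circle(B,6.00) ∩ circle(D,4.00): a=4.4838, h=3.9869
  candidates: C₊=(3.1089,2.7643) cross=19.167; C₋=(8.4073,-3.1945) cross=-19.167
  mode - wants cross < 0 → take C=(8.4073,-3.1945) (cross=-19.167)
ex = (C−B)/|BC| = (1.0000,0.0000); ey = (-0.0000,1.0000)
P = B + -0.62·ex + 1.05·ey = (1.7873,-2.1445)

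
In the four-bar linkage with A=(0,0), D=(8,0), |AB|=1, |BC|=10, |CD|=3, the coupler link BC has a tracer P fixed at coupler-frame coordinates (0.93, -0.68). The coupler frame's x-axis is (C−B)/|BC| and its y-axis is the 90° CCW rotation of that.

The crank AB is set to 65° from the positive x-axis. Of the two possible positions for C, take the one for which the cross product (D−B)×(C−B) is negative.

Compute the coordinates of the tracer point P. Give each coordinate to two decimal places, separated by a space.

1.08 -0.04

A=(0,0), D=(8.00,0)
B = A + 1.00·(cos65°, sin65°) = (0.4226, 0.9063)
|BD| = 7.6314
circle(B,10.00) ∩ circle(D,3.00): a=9.7779, h=2.0958
  candidates: C₊=(10.3802,1.8261) cross=15.994; C₋=(9.8824,-2.3359) cross=-15.994
  mode - wants cross < 0 → take C=(9.8824,-2.3359) (cross=-15.994)
ex = (C−B)/|BC| = (0.9460,-0.3242); ey = (0.3242,0.9460)
P = B + 0.93·ex + -0.68·ey = (1.0819,-0.0385)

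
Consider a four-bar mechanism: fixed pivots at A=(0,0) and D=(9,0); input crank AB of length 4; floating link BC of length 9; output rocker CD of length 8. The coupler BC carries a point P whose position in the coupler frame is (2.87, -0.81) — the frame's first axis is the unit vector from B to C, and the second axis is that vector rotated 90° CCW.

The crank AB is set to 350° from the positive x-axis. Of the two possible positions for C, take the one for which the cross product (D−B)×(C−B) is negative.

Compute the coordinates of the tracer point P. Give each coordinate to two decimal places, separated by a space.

4.96 -3.50

A=(0,0), D=(9.00,0)
B = A + 4.00·(cos350°, sin350°) = (3.9392, -0.6946)
|BD| = 5.1082
circle(B,9.00) ∩ circle(D,8.00): a=4.2181, h=7.9503
  candidates: C₊=(7.0371,7.7555) cross=40.612; C₋=(9.1992,-7.9975) cross=-40.612
  mode - wants cross < 0 → take C=(9.1992,-7.9975) (cross=-40.612)
ex = (C−B)/|BC| = (0.5844,-0.8114); ey = (0.8114,0.5844)
P = B + 2.87·ex + -0.81·ey = (4.9593,-3.4968)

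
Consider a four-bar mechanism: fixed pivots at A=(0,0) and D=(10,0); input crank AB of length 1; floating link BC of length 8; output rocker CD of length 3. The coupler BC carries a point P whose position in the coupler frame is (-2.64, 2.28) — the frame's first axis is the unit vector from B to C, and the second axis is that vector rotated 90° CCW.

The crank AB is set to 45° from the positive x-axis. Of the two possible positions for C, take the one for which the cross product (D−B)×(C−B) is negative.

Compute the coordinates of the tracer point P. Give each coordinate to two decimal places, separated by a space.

A=(0,0), D=(10.00,0)
B = A + 1.00·(cos45°, sin45°) = (0.7071, 0.7071)
|BD| = 9.3198
circle(B,8.00) ∩ circle(D,3.00): a=7.6106, h=2.4655
  candidates: C₊=(8.4828,2.5881) cross=22.978; C₋=(8.1087,-2.3287) cross=-22.978
  mode - wants cross < 0 → take C=(8.1087,-2.3287) (cross=-22.978)
ex = (C−B)/|BC| = (0.9252,-0.3795); ey = (0.3795,0.9252)
P = B + -2.64·ex + 2.28·ey = (-0.8702,3.8184)

-0.87 3.82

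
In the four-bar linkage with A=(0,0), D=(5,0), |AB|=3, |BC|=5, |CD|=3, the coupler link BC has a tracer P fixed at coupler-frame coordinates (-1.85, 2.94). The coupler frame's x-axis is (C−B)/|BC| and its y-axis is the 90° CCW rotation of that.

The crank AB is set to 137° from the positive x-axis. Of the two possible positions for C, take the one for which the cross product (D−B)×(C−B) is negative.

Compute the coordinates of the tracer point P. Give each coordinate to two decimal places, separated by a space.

-2.22 5.52

A=(0,0), D=(5.00,0)
B = A + 3.00·(cos137°, sin137°) = (-2.1941, 2.0460)
|BD| = 7.4793
circle(B,5.00) ∩ circle(D,3.00): a=4.8093, h=1.3678
  candidates: C₊=(2.8059,2.0460) cross=10.230; C₋=(2.0576,-0.5852) cross=-10.230
  mode - wants cross < 0 → take C=(2.0576,-0.5852) (cross=-10.230)
ex = (C−B)/|BC| = (0.8503,-0.5262); ey = (0.5262,0.8503)
P = B + -1.85·ex + 2.94·ey = (-2.2200,5.5195)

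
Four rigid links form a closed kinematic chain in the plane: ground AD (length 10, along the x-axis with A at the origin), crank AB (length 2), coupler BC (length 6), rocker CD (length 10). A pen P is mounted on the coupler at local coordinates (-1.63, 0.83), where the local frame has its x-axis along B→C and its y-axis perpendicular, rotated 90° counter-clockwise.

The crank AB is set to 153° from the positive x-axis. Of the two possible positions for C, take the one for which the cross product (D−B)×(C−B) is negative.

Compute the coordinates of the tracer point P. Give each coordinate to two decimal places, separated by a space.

A=(0,0), D=(10.00,0)
B = A + 2.00·(cos153°, sin153°) = (-1.7820, 0.9080)
|BD| = 11.8169
circle(B,6.00) ∩ circle(D,10.00): a=3.2005, h=5.0751
  candidates: C₊=(1.7990,5.7222) cross=59.972; C₋=(1.0191,-4.3980) cross=-59.972
  mode - wants cross < 0 → take C=(1.0191,-4.3980) (cross=-59.972)
ex = (C−B)/|BC| = (0.4668,-0.8843); ey = (0.8843,0.4668)
P = B + -1.63·ex + 0.83·ey = (-1.8090,2.7369)

-1.81 2.74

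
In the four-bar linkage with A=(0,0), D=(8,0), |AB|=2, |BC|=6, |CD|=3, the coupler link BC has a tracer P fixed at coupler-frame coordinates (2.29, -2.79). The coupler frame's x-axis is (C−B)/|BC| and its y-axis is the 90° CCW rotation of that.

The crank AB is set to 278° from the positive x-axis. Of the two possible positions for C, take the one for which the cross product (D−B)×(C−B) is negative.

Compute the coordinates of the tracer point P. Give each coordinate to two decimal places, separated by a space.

A=(0,0), D=(8.00,0)
B = A + 2.00·(cos278°, sin278°) = (0.2783, -1.9805)
|BD| = 7.9716
circle(B,6.00) ∩ circle(D,3.00): a=5.6793, h=1.9353
  candidates: C₊=(5.2988,1.3051) cross=15.427; C₋=(6.2604,-2.4441) cross=-15.427
  mode - wants cross < 0 → take C=(6.2604,-2.4441) (cross=-15.427)
ex = (C−B)/|BC| = (0.9970,-0.0773); ey = (0.0773,0.9970)
P = B + 2.29·ex + -2.79·ey = (2.3459,-4.9391)

2.35 -4.94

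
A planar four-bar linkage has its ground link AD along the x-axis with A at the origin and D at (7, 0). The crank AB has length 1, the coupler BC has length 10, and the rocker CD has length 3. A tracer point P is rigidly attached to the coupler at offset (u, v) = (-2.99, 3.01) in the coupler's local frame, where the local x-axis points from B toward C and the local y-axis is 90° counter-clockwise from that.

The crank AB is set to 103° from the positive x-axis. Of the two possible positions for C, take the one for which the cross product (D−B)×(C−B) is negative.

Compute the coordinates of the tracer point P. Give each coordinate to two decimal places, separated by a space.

-2.25 4.70

A=(0,0), D=(7.00,0)
B = A + 1.00·(cos103°, sin103°) = (-0.2250, 0.9744)
|BD| = 7.2904
circle(B,10.00) ∩ circle(D,3.00): a=9.8863, h=1.5037
  candidates: C₊=(9.7736,1.1432) cross=10.962; C₋=(9.3717,-1.8372) cross=-10.962
  mode - wants cross < 0 → take C=(9.3717,-1.8372) (cross=-10.962)
ex = (C−B)/|BC| = (0.9597,-0.2812); ey = (0.2812,0.9597)
P = B + -2.99·ex + 3.01·ey = (-2.2481,4.7036)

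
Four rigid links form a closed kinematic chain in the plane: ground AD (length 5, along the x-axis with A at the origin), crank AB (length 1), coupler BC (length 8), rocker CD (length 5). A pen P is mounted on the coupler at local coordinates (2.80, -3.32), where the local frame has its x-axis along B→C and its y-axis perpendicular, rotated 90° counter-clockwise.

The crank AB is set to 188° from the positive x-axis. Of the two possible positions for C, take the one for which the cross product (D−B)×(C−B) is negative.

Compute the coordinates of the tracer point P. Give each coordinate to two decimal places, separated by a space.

A=(0,0), D=(5.00,0)
B = A + 1.00·(cos188°, sin188°) = (-0.9903, -0.1392)
|BD| = 5.9919
circle(B,8.00) ∩ circle(D,5.00): a=6.2503, h=4.9933
  candidates: C₊=(5.1424,4.9980) cross=29.919; C₋=(5.3744,-4.9860) cross=-29.919
  mode - wants cross < 0 → take C=(5.3744,-4.9860) (cross=-29.919)
ex = (C−B)/|BC| = (0.7956,-0.6058); ey = (0.6058,0.7956)
P = B + 2.80·ex + -3.32·ey = (-0.7741,-4.4769)

-0.77 -4.48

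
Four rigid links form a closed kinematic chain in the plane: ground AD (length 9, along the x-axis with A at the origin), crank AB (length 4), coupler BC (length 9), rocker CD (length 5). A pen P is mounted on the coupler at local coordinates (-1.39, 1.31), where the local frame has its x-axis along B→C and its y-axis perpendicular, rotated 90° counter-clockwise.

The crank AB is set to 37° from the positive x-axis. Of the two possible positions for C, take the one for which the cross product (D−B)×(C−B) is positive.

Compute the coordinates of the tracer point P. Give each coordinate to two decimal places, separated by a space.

A=(0,0), D=(9.00,0)
B = A + 4.00·(cos37°, sin37°) = (3.1945, 2.4073)
|BD| = 6.2848
circle(B,9.00) ∩ circle(D,5.00): a=7.5976, h=4.8246
  candidates: C₊=(12.0607,3.9538) cross=30.321; C₋=(8.3648,-4.9595) cross=-30.321
  mode + wants cross > 0 → take C=(12.0607,3.9538) (cross=30.321)
ex = (C−B)/|BC| = (0.9851,0.1718); ey = (-0.1718,0.9851)
P = B + -1.39·ex + 1.31·ey = (1.6001,3.4589)

1.60 3.46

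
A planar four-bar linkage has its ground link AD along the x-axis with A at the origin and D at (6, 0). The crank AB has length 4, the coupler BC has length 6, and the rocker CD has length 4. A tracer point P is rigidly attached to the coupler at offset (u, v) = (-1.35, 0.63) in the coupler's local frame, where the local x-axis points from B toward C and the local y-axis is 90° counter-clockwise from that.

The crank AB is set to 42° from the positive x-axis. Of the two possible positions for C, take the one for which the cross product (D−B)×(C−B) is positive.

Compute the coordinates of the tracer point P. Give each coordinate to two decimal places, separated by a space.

1.62 3.31

A=(0,0), D=(6.00,0)
B = A + 4.00·(cos42°, sin42°) = (2.9726, 2.6765)
|BD| = 4.0409
circle(B,6.00) ∩ circle(D,4.00): a=4.4951, h=3.9741
  candidates: C₊=(8.9726,2.6765) cross=16.059; C₋=(3.7080,-3.2782) cross=-16.059
  mode + wants cross > 0 → take C=(8.9726,2.6765) (cross=16.059)
ex = (C−B)/|BC| = (1.0000,-0.0000); ey = (0.0000,1.0000)
P = B + -1.35·ex + 0.63·ey = (1.6226,3.3065)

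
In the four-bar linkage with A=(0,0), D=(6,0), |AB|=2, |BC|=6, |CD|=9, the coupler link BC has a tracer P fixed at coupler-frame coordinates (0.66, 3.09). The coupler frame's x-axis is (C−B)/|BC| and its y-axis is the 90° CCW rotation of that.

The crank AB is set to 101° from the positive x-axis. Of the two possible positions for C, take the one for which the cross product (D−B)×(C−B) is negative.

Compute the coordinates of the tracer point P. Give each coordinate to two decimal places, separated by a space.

A=(0,0), D=(6.00,0)
B = A + 2.00·(cos101°, sin101°) = (-0.3816, 1.9633)
|BD| = 6.6768
circle(B,6.00) ∩ circle(D,9.00): a=-0.0315, h=5.9999
  candidates: C₊=(1.3525,7.7072) cross=40.060; C₋=(-2.1759,-3.7622) cross=-40.060
  mode - wants cross < 0 → take C=(-2.1759,-3.7622) (cross=-40.060)
ex = (C−B)/|BC| = (-0.2991,-0.9542); ey = (0.9542,-0.2991)
P = B + 0.66·ex + 3.09·ey = (2.3696,0.4094)

2.37 0.41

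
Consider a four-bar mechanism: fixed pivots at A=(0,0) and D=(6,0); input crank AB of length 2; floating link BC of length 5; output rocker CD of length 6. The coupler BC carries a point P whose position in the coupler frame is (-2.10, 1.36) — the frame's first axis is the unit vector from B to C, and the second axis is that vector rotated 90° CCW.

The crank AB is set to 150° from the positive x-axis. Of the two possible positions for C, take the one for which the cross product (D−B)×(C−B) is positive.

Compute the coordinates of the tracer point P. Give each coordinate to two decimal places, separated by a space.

A=(0,0), D=(6.00,0)
B = A + 2.00·(cos150°, sin150°) = (-1.7321, 1.0000)
|BD| = 7.7964
circle(B,5.00) ∩ circle(D,6.00): a=3.1928, h=3.8479
  candidates: C₊=(1.9279,4.4066) cross=30.000; C₋=(0.9408,-3.2256) cross=-30.000
  mode + wants cross > 0 → take C=(1.9279,4.4066) (cross=30.000)
ex = (C−B)/|BC| = (0.7320,0.6813); ey = (-0.6813,0.7320)
P = B + -2.10·ex + 1.36·ey = (-4.1958,0.5647)

-4.20 0.56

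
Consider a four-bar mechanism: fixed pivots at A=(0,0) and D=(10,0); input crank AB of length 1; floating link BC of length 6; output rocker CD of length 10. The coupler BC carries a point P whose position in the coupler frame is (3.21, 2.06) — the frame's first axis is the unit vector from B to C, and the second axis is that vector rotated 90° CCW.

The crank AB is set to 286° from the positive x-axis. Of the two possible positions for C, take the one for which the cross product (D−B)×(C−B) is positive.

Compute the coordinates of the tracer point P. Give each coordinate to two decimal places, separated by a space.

-1.20 2.56

A=(0,0), D=(10.00,0)
B = A + 1.00·(cos286°, sin286°) = (0.2756, -0.9613)
|BD| = 9.7718
circle(B,6.00) ∩ circle(D,10.00): a=1.6111, h=5.7796
  candidates: C₊=(1.3104,4.9488) cross=56.477; C₋=(2.4475,-6.5544) cross=-56.477
  mode + wants cross > 0 → take C=(1.3104,4.9488) (cross=56.477)
ex = (C−B)/|BC| = (0.1725,0.9850); ey = (-0.9850,0.1725)
P = B + 3.21·ex + 2.06·ey = (-1.1999,2.5559)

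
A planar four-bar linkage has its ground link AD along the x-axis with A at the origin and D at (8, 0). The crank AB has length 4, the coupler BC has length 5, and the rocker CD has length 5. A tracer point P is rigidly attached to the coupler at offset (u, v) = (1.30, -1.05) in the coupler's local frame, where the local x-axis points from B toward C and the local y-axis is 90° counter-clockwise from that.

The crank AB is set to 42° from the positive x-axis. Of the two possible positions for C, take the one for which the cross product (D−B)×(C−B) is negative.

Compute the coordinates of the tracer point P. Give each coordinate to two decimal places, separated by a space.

2.08 1.26

A=(0,0), D=(8.00,0)
B = A + 4.00·(cos42°, sin42°) = (2.9726, 2.6765)
|BD| = 5.6955
circle(B,5.00) ∩ circle(D,5.00): a=2.8478, h=4.1098
  candidates: C₊=(7.4176,4.9660) cross=23.407; C₋=(3.5550,-2.2894) cross=-23.407
  mode - wants cross < 0 → take C=(3.5550,-2.2894) (cross=-23.407)
ex = (C−B)/|BC| = (0.1165,-0.9932); ey = (0.9932,0.1165)
P = B + 1.30·ex + -1.05·ey = (2.0811,1.2631)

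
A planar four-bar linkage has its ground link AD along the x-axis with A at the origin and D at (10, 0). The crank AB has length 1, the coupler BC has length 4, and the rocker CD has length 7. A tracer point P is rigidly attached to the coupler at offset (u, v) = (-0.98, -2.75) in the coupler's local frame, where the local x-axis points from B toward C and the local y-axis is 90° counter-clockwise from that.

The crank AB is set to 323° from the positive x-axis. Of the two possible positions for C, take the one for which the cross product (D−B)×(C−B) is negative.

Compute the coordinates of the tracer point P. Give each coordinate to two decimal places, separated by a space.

A=(0,0), D=(10.00,0)
B = A + 1.00·(cos323°, sin323°) = (0.7986, -0.6018)
|BD| = 9.2210
circle(B,4.00) ∩ circle(D,7.00): a=2.8211, h=2.8357
  candidates: C₊=(3.4287,2.4120) cross=26.148; C₋=(3.7988,-3.2474) cross=-26.148
  mode - wants cross < 0 → take C=(3.7988,-3.2474) (cross=-26.148)
ex = (C−B)/|BC| = (0.7500,-0.6614); ey = (0.6614,0.7500)
P = B + -0.98·ex + -2.75·ey = (-1.7552,-2.0163)

-1.76 -2.02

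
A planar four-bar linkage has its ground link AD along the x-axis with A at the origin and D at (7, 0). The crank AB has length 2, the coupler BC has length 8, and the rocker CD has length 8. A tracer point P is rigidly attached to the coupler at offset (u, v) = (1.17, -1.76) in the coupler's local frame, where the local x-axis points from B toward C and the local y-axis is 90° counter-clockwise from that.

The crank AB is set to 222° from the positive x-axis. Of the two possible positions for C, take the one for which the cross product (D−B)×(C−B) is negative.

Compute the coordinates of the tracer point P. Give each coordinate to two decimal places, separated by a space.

A=(0,0), D=(7.00,0)
B = A + 2.00·(cos222°, sin222°) = (-1.4863, -1.3383)
|BD| = 8.5912
circle(B,8.00) ∩ circle(D,8.00): a=4.2956, h=6.7489
  candidates: C₊=(1.7056,5.9974) cross=57.981; C₋=(3.8081,-7.3357) cross=-57.981
  mode - wants cross < 0 → take C=(3.8081,-7.3357) (cross=-57.981)
ex = (C−B)/|BC| = (0.6618,-0.7497); ey = (0.7497,0.6618)
P = B + 1.17·ex + -1.76·ey = (-2.0314,-3.3802)

-2.03 -3.38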